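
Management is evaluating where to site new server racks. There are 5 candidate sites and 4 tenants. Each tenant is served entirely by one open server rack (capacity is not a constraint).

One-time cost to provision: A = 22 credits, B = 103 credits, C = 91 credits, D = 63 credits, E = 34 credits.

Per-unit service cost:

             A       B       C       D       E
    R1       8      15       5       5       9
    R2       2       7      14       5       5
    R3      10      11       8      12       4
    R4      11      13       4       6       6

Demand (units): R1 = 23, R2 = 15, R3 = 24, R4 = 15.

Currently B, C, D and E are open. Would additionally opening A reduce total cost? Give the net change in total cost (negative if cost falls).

Current service cost with {B, C, D, E}: 346.
Adding A: each tenant re-picks its cheapest; new service cost 301, saving 45.
Extra fixed cost: 22. Net change = 22 − 45 = -23.
(Totals: 637 → 614.)

Yes — net change −23 (cost falls by 23).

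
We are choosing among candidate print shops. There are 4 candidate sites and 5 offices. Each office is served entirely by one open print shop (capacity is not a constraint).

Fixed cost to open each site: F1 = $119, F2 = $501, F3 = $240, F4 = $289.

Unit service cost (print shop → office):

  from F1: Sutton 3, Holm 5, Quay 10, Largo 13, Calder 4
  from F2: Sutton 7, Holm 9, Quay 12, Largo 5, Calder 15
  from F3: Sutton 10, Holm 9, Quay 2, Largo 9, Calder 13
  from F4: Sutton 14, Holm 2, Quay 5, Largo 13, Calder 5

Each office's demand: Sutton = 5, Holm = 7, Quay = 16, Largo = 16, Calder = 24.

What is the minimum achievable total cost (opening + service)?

For any fixed open set, each office goes to its cheapest open site; total = fixed + service.
{F1}: Sutton→F1 3·5=15, Holm→F1 5·7=35, Quay→F1 10·16=160, Largo→F1 13·16=208, Calder→F1 4·24=96. Service 514; fixed 119; total 633.
{F1, F3}: Sutton→F1 3·5=15, Holm→F1 5·7=35, Quay→F3 2·16=32, Largo→F3 9·16=144, Calder→F1 4·24=96. Service 322; fixed 359; total 681.
{F4}: service 492 + fixed 289 = 781
{F1, F2, F3, F4}: Sutton→F1 3·5=15, Holm→F4 2·7=14, Quay→F3 2·16=32, Largo→F2 5·16=80, Calder→F1 4·24=96. Service 237; fixed 1149; total 1386.
No other subset beats 633.

Minimum total cost: 633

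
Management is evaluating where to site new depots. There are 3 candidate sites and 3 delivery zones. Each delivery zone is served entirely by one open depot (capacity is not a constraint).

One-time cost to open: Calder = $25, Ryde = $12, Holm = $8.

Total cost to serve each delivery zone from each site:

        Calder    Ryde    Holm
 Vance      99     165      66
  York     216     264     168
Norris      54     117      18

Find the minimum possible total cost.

Minimum total cost: 260

For any fixed open set, each delivery zone goes to its cheapest open site; total = fixed + service.
{Holm}: Vance→Holm 66, York→Holm 168, Norris→Holm 18. Service 252; fixed 8; total 260.
{Ryde, Holm}: service 252 + fixed 20 = 272
{Calder, Holm}: service 252 + fixed 33 = 285
{Calder, Ryde, Holm}: service 252 + fixed 45 = 297
No other subset beats 260.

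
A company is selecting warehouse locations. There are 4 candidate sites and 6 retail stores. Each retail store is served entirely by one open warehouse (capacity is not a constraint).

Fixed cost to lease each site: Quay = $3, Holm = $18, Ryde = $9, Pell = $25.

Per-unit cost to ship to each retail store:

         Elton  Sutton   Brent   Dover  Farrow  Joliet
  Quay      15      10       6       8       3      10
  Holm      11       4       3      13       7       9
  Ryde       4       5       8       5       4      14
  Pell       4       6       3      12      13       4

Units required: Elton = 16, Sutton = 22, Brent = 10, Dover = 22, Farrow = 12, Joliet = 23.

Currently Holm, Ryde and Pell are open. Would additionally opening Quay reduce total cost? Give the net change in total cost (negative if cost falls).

Yes — net change −9 (cost falls by 9).

Current service cost with {Holm, Ryde, Pell}: 432.
Adding Quay: each retail store re-picks its cheapest; new service cost 420, saving 12.
Extra fixed cost: 3. Net change = 3 − 12 = -9.
(Totals: 484 → 475.)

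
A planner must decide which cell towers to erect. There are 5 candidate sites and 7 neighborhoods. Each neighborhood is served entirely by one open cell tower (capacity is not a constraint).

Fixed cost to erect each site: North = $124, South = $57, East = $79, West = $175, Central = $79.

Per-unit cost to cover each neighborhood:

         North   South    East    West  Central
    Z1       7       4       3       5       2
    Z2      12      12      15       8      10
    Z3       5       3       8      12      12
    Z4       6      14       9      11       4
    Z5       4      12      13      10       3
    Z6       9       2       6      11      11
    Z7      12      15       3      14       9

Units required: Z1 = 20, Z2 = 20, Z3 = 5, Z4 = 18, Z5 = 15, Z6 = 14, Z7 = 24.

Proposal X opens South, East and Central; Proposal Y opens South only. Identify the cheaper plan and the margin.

Proposal X: {South, East, Central}: Z1→Central 2·20=40, Z2→Central 10·20=200, Z3→South 3·5=15, Z4→Central 4·18=72, Z5→Central 3·15=45, Z6→South 2·14=28, Z7→East 3·24=72. Service 472; fixed 215; total 687.
Proposal Y: {South}: Z1→South 4·20=80, Z2→South 12·20=240, Z3→South 3·5=15, Z4→South 14·18=252, Z5→South 12·15=180, Z6→South 2·14=28, Z7→South 15·24=360. Service 1155; fixed 57; total 1212.
Difference: |687 − 1212| = 525.

Proposal X is cheaper by 525.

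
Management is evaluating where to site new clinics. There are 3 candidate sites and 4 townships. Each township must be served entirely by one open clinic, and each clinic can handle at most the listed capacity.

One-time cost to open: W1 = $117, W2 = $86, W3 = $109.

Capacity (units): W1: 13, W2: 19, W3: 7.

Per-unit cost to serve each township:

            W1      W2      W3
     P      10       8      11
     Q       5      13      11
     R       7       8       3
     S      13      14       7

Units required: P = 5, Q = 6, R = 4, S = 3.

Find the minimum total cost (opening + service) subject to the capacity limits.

Minimum total cost: 278

Open {W2}: P→W2 8·5=40, Q→W2 13·6=78, R→W2 8·4=32, S→W2 14·3=42.
Loads: W2 carries 18/19. Service 192; fixed 86; total 278.
Next best feasible plan costs 339.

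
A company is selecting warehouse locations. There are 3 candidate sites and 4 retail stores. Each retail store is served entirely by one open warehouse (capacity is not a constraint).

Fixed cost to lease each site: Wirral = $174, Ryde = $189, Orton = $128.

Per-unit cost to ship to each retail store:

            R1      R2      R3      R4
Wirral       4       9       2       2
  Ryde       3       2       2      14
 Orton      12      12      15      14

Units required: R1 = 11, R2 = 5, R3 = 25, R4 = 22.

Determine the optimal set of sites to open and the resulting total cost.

Open Wirral only; minimum total cost 357.

For any fixed open set, each retail store goes to its cheapest open site; total = fixed + service.
{Wirral}: R1→Wirral 4·11=44, R2→Wirral 9·5=45, R3→Wirral 2·25=50, R4→Wirral 2·22=44. Service 183; fixed 174; total 357.
{Wirral, Orton}: service 183 + fixed 302 = 485
{Wirral, Ryde}: service 137 + fixed 363 = 500
{Wirral, Ryde, Orton}: R1→Ryde 3·11=33, R2→Ryde 2·5=10, R3→Wirral 2·25=50, R4→Wirral 2·22=44. Service 137; fixed 491; total 628.
No other subset beats 357.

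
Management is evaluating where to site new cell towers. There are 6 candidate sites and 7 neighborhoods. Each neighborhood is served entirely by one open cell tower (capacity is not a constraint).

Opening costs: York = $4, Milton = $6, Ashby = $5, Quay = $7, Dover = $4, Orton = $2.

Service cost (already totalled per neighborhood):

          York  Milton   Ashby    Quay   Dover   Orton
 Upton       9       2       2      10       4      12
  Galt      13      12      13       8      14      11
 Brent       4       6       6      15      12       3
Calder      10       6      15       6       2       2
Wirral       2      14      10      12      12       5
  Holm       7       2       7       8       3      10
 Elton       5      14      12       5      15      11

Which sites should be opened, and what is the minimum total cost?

Open York, Milton and Orton; minimum total cost 39.

For any fixed open set, each neighborhood goes to its cheapest open site; total = fixed + service.
{York, Milton, Orton}: Upton→Milton 2, Galt→Orton 11, Brent→Orton 3, Calder→Orton 2, Wirral→York 2, Holm→Milton 2, Elton→York 5. Service 27; fixed 12; total 39.
{York, Dover, Orton}: Upton→Dover 4, Galt→Orton 11, Brent→Orton 3, Calder→Dover 2, Wirral→York 2, Holm→Dover 3, Elton→York 5. Service 30; fixed 10; total 40.
{York, Dover}: service 33 + fixed 8 = 41
{York, Milton, Ashby, Quay, Dover, Orton}: Upton→Milton 2, Galt→Quay 8, Brent→Orton 3, Calder→Dover 2, Wirral→York 2, Holm→Milton 2, Elton→York 5. Service 24; fixed 28; total 52.
No other subset beats 39.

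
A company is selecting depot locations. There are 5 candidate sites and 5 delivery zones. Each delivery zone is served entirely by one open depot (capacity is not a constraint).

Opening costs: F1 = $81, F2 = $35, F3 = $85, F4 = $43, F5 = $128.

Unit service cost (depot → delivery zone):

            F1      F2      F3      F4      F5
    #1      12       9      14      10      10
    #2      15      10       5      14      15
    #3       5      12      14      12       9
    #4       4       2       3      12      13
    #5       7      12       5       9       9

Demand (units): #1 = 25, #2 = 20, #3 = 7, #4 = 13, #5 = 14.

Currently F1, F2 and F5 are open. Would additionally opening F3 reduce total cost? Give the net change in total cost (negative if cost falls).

Current service cost with {F1, F2, F5}: 584.
Adding F3: each delivery zone re-picks its cheapest; new service cost 456, saving 128.
Extra fixed cost: 85. Net change = 85 − 128 = -43.
(Totals: 828 → 785.)

Yes — net change −43 (cost falls by 43).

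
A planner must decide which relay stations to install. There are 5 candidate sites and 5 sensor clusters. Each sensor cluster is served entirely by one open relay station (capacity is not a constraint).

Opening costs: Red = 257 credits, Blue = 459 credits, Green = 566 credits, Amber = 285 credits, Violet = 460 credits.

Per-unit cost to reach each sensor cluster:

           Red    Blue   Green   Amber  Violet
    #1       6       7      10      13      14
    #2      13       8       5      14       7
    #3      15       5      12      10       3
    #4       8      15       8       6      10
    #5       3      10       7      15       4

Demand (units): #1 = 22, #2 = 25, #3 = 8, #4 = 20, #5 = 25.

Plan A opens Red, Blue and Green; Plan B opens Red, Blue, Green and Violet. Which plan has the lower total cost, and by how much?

Plan A: {Red, Blue, Green}: #1→Red 6·22=132, #2→Green 5·25=125, #3→Blue 5·8=40, #4→Red 8·20=160, #5→Red 3·25=75. Service 532; fixed 1282; total 1814.
Plan B: {Red, Blue, Green, Violet}: #1→Red 6·22=132, #2→Green 5·25=125, #3→Violet 3·8=24, #4→Red 8·20=160, #5→Red 3·25=75. Service 516; fixed 1742; total 2258.
Difference: |1814 − 2258| = 444.

Plan A is cheaper by 444.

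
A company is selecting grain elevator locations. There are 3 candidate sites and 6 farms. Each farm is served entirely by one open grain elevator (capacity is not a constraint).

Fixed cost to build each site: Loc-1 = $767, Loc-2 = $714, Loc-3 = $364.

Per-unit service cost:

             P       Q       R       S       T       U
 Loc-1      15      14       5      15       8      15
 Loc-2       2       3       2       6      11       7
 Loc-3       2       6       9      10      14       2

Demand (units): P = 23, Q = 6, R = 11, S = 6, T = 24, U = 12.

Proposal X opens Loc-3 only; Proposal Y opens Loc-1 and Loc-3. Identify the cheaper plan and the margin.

Proposal X: {Loc-3}: P→Loc-3 2·23=46, Q→Loc-3 6·6=36, R→Loc-3 9·11=99, S→Loc-3 10·6=60, T→Loc-3 14·24=336, U→Loc-3 2·12=24. Service 601; fixed 364; total 965.
Proposal Y: {Loc-1, Loc-3}: P→Loc-3 2·23=46, Q→Loc-3 6·6=36, R→Loc-1 5·11=55, S→Loc-3 10·6=60, T→Loc-1 8·24=192, U→Loc-3 2·12=24. Service 413; fixed 1131; total 1544.
Difference: |965 − 1544| = 579.

Proposal X is cheaper by 579.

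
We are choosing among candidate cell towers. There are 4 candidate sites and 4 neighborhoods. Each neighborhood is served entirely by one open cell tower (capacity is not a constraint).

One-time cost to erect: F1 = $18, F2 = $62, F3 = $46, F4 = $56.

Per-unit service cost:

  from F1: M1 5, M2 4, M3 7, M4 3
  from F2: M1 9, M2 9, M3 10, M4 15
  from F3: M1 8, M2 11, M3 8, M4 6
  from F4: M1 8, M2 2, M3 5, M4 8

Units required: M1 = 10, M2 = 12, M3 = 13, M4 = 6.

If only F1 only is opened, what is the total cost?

Each neighborhood is assigned to its cheapest site among the open ones.
{F1}: M1→F1 5·10=50, M2→F1 4·12=48, M3→F1 7·13=91, M4→F1 3·6=18. Service 207; fixed 18; total 225.

Total cost: 225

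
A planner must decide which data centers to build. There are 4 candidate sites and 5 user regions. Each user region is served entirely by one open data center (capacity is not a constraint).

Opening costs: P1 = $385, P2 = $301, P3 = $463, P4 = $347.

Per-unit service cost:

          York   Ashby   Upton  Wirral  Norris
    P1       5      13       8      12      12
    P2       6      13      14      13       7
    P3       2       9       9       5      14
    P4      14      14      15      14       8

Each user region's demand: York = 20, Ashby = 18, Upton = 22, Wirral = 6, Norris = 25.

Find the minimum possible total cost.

For any fixed open set, each user region goes to its cheapest open site; total = fixed + service.
{P2}: York→P2 6·20=120, Ashby→P2 13·18=234, Upton→P2 14·22=308, Wirral→P2 13·6=78, Norris→P2 7·25=175. Service 915; fixed 301; total 1216.
{P3}: service 780 + fixed 463 = 1243
{P1}: York→P1 5·20=100, Ashby→P1 13·18=234, Upton→P1 8·22=176, Wirral→P1 12·6=72, Norris→P1 12·25=300. Service 882; fixed 385; total 1267.
{P1, P2, P3, P4}: service 583 + fixed 1496 = 2079
(All 15 nonempty subsets were checked; P2 only is lowest.)

Minimum total cost: 1216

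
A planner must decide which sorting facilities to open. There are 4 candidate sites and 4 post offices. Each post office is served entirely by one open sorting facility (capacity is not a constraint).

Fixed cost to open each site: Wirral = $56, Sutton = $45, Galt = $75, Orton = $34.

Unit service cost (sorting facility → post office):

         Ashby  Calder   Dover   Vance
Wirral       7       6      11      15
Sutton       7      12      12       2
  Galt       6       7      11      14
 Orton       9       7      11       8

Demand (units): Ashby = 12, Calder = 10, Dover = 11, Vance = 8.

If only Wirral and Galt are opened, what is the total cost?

Each post office is assigned to its cheapest site among the open ones.
{Wirral, Galt}: Ashby→Galt 6·12=72, Calder→Wirral 6·10=60, Dover→Wirral 11·11=121, Vance→Galt 14·8=112. Service 365; fixed 131; total 496.

Total cost: 496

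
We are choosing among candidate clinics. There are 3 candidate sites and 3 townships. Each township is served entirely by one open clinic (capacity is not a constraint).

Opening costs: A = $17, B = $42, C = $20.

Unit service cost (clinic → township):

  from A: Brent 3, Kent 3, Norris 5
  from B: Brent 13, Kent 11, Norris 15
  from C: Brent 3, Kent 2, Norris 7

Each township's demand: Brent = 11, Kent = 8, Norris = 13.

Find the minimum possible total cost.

Minimum total cost: 139

For any fixed open set, each township goes to its cheapest open site; total = fixed + service.
{A}: Brent→A 3·11=33, Kent→A 3·8=24, Norris→A 5·13=65. Service 122; fixed 17; total 139.
{A, C}: service 114 + fixed 37 = 151
{C}: service 140 + fixed 20 = 160
{A, B, C}: service 114 + fixed 79 = 193
No other subset beats 139.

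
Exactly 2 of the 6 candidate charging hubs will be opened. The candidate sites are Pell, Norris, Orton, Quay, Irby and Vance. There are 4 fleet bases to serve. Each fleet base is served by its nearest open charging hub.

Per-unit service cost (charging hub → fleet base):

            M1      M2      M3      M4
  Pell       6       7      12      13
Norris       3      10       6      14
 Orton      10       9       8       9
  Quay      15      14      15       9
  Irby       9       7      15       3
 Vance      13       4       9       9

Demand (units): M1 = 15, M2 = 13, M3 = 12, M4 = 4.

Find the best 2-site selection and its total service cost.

With exactly 2 open, each fleet base uses its cheapest among the chosen.
{Norris, Vance}: M1→Norris 3·15=45, M2→Vance 4·13=52, M3→Norris 6·12=72, M4→Vance 9·4=36. Service cost 205.
{Norris, Irby}: service cost 220
{Pell, Norris}: service cost 260
Among all 15 size-2 choices, {Norris, Vance} is lowest.

Choose Norris and Vance; total service cost 205.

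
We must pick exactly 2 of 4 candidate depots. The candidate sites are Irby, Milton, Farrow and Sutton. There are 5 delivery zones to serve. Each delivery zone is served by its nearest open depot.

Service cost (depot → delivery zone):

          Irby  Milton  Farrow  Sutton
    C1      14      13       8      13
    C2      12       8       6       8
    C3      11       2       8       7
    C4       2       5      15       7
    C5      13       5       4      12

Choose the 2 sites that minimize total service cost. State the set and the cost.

With exactly 2 open, each delivery zone uses its cheapest among the chosen.
{Milton, Farrow}: C1→Farrow 8, C2→Farrow 6, C3→Milton 2, C4→Milton 5, C5→Farrow 4. Service cost 25.
{Irby, Farrow}: service cost 28
{Irby, Milton}: service cost 30
Among all 6 size-2 choices, {Milton, Farrow} is lowest.

Choose Milton and Farrow; total service cost 25.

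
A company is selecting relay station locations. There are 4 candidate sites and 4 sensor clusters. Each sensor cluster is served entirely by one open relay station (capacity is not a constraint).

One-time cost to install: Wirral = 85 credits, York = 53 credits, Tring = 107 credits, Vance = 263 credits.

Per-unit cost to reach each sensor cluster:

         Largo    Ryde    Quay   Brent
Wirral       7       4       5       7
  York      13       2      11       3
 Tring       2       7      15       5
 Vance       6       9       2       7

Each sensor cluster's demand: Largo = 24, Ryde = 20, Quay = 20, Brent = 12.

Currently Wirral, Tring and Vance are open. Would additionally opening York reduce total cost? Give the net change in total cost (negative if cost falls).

Current service cost with {Wirral, Tring, Vance}: 228.
Adding York: each sensor cluster re-picks its cheapest; new service cost 164, saving 64.
Extra fixed cost: 53. Net change = 53 − 64 = -11.
(Totals: 683 → 672.)

Yes — net change −11 (cost falls by 11).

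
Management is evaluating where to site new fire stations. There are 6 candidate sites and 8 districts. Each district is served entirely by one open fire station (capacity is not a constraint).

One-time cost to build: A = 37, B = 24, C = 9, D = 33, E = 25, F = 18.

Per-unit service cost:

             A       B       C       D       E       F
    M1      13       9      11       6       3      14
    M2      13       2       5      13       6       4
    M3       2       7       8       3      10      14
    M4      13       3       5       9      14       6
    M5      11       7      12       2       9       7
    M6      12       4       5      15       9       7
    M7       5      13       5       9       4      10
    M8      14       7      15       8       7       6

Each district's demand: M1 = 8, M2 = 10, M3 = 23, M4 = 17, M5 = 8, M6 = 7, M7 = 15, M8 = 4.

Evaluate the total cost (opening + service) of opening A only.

Each district is assigned to its cheapest site among the open ones.
{A}: M1→A 13·8=104, M2→A 13·10=130, M3→A 2·23=46, M4→A 13·17=221, M5→A 11·8=88, M6→A 12·7=84, M7→A 5·15=75, M8→A 14·4=56. Service 804; fixed 37; total 841.

Total cost: 841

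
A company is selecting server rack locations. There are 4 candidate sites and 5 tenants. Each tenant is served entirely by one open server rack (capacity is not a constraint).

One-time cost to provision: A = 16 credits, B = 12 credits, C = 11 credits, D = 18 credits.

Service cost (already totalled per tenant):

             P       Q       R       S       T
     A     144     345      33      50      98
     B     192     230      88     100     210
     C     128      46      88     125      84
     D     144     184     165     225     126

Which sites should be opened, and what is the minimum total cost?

For any fixed open set, each tenant goes to its cheapest open site; total = fixed + service.
{A, C}: P→C 128, Q→C 46, R→A 33, S→A 50, T→C 84. Service 341; fixed 27; total 368.
{A, B, C}: service 341 + fixed 39 = 380
{A, C, D}: P→C 128, Q→C 46, R→A 33, S→A 50, T→C 84. Service 341; fixed 45; total 386.
{A, B, C, D}: service 341 + fixed 57 = 398
(All 15 nonempty subsets were checked; A and C is lowest.)

Open A and C; minimum total cost 368.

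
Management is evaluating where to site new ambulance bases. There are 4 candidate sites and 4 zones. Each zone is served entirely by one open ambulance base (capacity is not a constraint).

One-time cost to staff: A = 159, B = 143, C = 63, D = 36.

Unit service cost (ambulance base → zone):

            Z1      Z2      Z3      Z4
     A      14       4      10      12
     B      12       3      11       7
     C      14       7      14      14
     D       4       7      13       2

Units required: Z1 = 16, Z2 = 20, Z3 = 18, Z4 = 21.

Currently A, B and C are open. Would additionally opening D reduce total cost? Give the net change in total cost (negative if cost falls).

Yes — net change −197 (cost falls by 197).

Current service cost with {A, B, C}: 579.
Adding D: each zone re-picks its cheapest; new service cost 346, saving 233.
Extra fixed cost: 36. Net change = 36 − 233 = -197.
(Totals: 944 → 747.)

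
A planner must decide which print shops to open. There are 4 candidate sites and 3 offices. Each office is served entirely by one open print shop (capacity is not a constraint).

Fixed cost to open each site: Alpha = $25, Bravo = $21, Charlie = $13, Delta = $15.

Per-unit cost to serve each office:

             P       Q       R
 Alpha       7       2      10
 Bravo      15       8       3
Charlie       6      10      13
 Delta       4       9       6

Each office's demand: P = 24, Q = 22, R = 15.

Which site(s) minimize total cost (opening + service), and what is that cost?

For any fixed open set, each office goes to its cheapest open site; total = fixed + service.
{Alpha, Bravo, Delta}: P→Delta 4·24=96, Q→Alpha 2·22=44, R→Bravo 3·15=45. Service 185; fixed 61; total 246.
{Alpha, Bravo, Charlie, Delta}: P→Delta 4·24=96, Q→Alpha 2·22=44, R→Bravo 3·15=45. Service 185; fixed 74; total 259.
{Alpha, Delta}: P→Delta 4·24=96, Q→Alpha 2·22=44, R→Delta 6·15=90. Service 230; fixed 40; total 270.
{Charlie}: P→Charlie 6·24=144, Q→Charlie 10·22=220, R→Charlie 13·15=195. Service 559; fixed 13; total 572.
No other subset beats 246.

Open Alpha, Bravo and Delta; minimum total cost 246.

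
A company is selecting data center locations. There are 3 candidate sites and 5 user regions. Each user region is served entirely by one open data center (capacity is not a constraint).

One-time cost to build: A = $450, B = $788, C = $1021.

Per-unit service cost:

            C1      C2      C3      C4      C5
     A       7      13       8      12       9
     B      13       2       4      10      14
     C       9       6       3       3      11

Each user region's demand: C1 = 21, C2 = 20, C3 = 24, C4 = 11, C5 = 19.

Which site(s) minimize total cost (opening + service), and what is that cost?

Open A only; minimum total cost 1352.

For any fixed open set, each user region goes to its cheapest open site; total = fixed + service.
{A}: C1→A 7·21=147, C2→A 13·20=260, C3→A 8·24=192, C4→A 12·11=132, C5→A 9·19=171. Service 902; fixed 450; total 1352.
{B}: C1→B 13·21=273, C2→B 2·20=40, C3→B 4·24=96, C4→B 10·11=110, C5→B 14·19=266. Service 785; fixed 788; total 1573.
{C}: service 623 + fixed 1021 = 1644
{A, B, C}: service 463 + fixed 2259 = 2722
No other subset beats 1352.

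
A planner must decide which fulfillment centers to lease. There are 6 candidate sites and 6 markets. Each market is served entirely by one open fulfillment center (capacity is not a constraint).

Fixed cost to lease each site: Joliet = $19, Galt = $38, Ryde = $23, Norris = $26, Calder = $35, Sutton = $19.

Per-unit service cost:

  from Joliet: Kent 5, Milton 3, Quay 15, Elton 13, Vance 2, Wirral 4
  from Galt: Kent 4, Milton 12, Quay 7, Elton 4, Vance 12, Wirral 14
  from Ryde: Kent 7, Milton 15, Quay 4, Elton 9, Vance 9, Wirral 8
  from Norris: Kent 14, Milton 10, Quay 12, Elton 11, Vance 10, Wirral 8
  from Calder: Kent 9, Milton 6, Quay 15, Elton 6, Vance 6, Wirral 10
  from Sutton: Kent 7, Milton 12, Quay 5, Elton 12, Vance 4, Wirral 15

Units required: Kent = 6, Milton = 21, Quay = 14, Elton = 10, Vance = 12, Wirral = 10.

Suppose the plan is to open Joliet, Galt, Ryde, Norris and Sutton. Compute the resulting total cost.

Each market is assigned to its cheapest site among the open ones.
{Joliet, Galt, Ryde, Norris, Sutton}: Kent→Galt 4·6=24, Milton→Joliet 3·21=63, Quay→Ryde 4·14=56, Elton→Galt 4·10=40, Vance→Joliet 2·12=24, Wirral→Joliet 4·10=40. Service 247; fixed 125; total 372.

Total cost: 372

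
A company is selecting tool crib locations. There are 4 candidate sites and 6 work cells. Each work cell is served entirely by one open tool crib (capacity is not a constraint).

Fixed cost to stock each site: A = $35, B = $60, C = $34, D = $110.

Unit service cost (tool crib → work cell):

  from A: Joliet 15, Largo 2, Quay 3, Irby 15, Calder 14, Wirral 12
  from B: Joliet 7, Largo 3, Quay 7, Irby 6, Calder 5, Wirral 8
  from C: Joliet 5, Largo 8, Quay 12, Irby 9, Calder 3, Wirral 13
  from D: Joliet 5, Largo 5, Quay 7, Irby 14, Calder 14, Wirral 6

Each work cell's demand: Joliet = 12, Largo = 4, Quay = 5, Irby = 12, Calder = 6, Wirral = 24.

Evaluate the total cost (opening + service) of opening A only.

Each work cell is assigned to its cheapest site among the open ones.
{A}: Joliet→A 15·12=180, Largo→A 2·4=8, Quay→A 3·5=15, Irby→A 15·12=180, Calder→A 14·6=84, Wirral→A 12·24=288. Service 755; fixed 35; total 790.

Total cost: 790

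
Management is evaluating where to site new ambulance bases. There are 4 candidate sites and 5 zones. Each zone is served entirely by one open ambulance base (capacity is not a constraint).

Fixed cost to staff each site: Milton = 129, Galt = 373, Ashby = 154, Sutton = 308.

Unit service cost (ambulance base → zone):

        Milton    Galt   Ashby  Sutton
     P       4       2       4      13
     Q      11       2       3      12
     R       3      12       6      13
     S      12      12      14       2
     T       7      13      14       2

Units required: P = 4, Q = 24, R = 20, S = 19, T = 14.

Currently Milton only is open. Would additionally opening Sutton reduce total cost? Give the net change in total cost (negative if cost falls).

No — net change +48 (cost rises by 48).

Current service cost with {Milton}: 666.
Adding Sutton: each zone re-picks its cheapest; new service cost 406, saving 260.
Extra fixed cost: 308. Net change = 308 − 260 = 48.
(Totals: 795 → 843.)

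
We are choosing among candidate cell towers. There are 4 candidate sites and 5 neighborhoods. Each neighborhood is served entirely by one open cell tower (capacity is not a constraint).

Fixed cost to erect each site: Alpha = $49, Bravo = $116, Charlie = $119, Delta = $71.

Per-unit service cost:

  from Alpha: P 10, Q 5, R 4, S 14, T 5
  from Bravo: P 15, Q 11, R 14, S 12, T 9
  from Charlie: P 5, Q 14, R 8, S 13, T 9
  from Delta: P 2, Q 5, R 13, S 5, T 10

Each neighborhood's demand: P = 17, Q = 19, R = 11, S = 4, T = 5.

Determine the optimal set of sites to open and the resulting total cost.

For any fixed open set, each neighborhood goes to its cheapest open site; total = fixed + service.
{Alpha, Delta}: P→Delta 2·17=34, Q→Alpha 5·19=95, R→Alpha 4·11=44, S→Delta 5·4=20, T→Alpha 5·5=25. Service 218; fixed 120; total 338.
{Delta}: P→Delta 2·17=34, Q→Delta 5·19=95, R→Delta 13·11=143, S→Delta 5·4=20, T→Delta 10·5=50. Service 342; fixed 71; total 413.
{Alpha}: P→Alpha 10·17=170, Q→Alpha 5·19=95, R→Alpha 4·11=44, S→Alpha 14·4=56, T→Alpha 5·5=25. Service 390; fixed 49; total 439.
{Alpha, Bravo, Charlie, Delta}: P→Delta 2·17=34, Q→Alpha 5·19=95, R→Alpha 4·11=44, S→Delta 5·4=20, T→Alpha 5·5=25. Service 218; fixed 355; total 573.
No other subset beats 338.

Open Alpha and Delta; minimum total cost 338.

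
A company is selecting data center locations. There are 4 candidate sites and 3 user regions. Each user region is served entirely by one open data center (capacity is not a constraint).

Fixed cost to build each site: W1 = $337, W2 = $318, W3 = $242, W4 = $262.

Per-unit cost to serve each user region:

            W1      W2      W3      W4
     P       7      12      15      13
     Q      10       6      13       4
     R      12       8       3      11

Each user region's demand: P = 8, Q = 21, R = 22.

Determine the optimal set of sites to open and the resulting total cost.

Open W4 only; minimum total cost 692.

For any fixed open set, each user region goes to its cheapest open site; total = fixed + service.
{W4}: P→W4 13·8=104, Q→W4 4·21=84, R→W4 11·22=242. Service 430; fixed 262; total 692.
{W3}: service 459 + fixed 242 = 701
{W2}: service 398 + fixed 318 = 716
{W1, W2, W3, W4}: P→W1 7·8=56, Q→W4 4·21=84, R→W3 3·22=66. Service 206; fixed 1159; total 1365.
No other subset beats 692.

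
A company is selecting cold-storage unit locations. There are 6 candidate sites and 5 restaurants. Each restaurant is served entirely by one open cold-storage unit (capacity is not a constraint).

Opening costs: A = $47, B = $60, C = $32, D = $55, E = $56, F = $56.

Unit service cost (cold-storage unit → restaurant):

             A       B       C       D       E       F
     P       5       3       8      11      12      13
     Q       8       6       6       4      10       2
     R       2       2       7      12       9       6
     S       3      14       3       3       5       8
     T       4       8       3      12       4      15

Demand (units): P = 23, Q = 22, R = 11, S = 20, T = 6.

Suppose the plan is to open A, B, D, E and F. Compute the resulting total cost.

Total cost: 493

Each restaurant is assigned to its cheapest site among the open ones.
{A, B, D, E, F}: P→B 3·23=69, Q→F 2·22=44, R→A 2·11=22, S→A 3·20=60, T→A 4·6=24. Service 219; fixed 274; total 493.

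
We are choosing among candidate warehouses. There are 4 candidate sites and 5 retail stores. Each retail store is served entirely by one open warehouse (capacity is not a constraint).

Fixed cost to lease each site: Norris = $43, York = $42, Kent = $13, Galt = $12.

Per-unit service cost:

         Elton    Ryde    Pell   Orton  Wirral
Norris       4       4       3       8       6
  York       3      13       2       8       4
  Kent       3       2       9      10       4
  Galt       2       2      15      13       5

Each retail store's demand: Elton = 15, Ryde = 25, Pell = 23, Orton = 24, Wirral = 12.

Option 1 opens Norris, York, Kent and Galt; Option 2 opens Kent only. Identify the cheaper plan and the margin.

Option 1: {Norris, York, Kent, Galt}: Elton→Galt 2·15=30, Ryde→Kent 2·25=50, Pell→York 2·23=46, Orton→Norris 8·24=192, Wirral→York 4·12=48. Service 366; fixed 110; total 476.
Option 2: {Kent}: Elton→Kent 3·15=45, Ryde→Kent 2·25=50, Pell→Kent 9·23=207, Orton→Kent 10·24=240, Wirral→Kent 4·12=48. Service 590; fixed 13; total 603.
Difference: |476 − 603| = 127.

Option 1 is cheaper by 127.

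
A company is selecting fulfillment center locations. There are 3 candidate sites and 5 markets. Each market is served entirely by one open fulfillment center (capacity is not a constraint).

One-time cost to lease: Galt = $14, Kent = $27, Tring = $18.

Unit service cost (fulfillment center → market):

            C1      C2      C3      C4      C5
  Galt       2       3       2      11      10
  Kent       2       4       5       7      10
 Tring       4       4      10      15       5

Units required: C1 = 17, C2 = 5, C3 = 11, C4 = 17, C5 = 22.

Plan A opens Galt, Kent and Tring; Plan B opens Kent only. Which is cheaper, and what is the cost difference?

Plan A: {Galt, Kent, Tring}: C1→Galt 2·17=34, C2→Galt 3·5=15, C3→Galt 2·11=22, C4→Kent 7·17=119, C5→Tring 5·22=110. Service 300; fixed 59; total 359.
Plan B: {Kent}: C1→Kent 2·17=34, C2→Kent 4·5=20, C3→Kent 5·11=55, C4→Kent 7·17=119, C5→Kent 10·22=220. Service 448; fixed 27; total 475.
Difference: |359 − 475| = 116.

Plan A is cheaper by 116.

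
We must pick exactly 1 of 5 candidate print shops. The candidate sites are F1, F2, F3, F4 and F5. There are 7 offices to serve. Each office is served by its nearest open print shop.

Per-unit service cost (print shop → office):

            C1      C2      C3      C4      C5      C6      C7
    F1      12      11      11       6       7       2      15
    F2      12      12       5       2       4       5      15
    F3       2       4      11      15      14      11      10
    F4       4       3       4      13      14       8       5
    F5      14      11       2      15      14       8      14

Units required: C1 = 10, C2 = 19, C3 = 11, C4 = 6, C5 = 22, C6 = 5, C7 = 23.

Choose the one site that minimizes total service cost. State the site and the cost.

With exactly 1 open, each office uses its cheapest among the chosen.
{F4}: C1→F4 4·10=40, C2→F4 3·19=57, C3→F4 4·11=44, C4→F4 13·6=78, C5→F4 14·22=308, C6→F4 8·5=40, C7→F4 5·23=115. Service cost 682.
{F2}: service cost 873
{F3}: service cost 900
Among all 5 size-1 choices, {F4} is lowest.

Choose F4 only; total service cost 682.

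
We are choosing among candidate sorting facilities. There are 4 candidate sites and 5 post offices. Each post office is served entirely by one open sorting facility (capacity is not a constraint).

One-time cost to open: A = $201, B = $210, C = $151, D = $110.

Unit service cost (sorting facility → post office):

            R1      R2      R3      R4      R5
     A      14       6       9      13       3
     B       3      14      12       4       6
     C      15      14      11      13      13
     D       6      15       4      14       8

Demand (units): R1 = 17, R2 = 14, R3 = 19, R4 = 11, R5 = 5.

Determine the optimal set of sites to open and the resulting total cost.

For any fixed open set, each post office goes to its cheapest open site; total = fixed + service.
{D}: R1→D 6·17=102, R2→D 15·14=210, R3→D 4·19=76, R4→D 14·11=154, R5→D 8·5=40. Service 582; fixed 110; total 692.
{B, D}: R1→B 3·17=51, R2→B 14·14=196, R3→D 4·19=76, R4→B 4·11=44, R5→B 6·5=30. Service 397; fixed 320; total 717.
{A, D}: service 420 + fixed 311 = 731
{A, B, C, D}: service 270 + fixed 672 = 942
No other subset beats 692.

Open D only; minimum total cost 692.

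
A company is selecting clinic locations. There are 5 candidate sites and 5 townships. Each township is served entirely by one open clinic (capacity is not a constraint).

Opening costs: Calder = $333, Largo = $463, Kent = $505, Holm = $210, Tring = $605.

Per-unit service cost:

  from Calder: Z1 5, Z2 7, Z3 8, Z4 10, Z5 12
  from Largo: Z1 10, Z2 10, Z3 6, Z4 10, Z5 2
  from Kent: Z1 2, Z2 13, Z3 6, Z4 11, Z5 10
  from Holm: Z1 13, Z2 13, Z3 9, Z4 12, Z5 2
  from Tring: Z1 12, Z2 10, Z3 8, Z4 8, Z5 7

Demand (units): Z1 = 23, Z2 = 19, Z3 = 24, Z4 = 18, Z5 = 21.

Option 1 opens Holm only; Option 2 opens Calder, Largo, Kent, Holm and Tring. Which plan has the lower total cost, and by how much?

Option 1 is cheaper by 1395.

Option 1: {Holm}: Z1→Holm 13·23=299, Z2→Holm 13·19=247, Z3→Holm 9·24=216, Z4→Holm 12·18=216, Z5→Holm 2·21=42. Service 1020; fixed 210; total 1230.
Option 2: {Calder, Largo, Kent, Holm, Tring}: Z1→Kent 2·23=46, Z2→Calder 7·19=133, Z3→Largo 6·24=144, Z4→Tring 8·18=144, Z5→Largo 2·21=42. Service 509; fixed 2116; total 2625.
Difference: |1230 − 2625| = 1395.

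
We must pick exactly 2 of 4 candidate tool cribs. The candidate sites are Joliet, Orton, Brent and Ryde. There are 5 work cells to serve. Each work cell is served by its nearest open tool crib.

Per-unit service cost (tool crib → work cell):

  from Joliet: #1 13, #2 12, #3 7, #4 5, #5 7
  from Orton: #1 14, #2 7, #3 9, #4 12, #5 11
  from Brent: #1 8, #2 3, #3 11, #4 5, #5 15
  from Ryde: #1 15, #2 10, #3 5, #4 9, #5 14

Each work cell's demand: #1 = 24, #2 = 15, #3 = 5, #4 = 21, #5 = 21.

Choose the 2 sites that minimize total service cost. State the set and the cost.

Choose Joliet and Brent; total service cost 524.

With exactly 2 open, each work cell uses its cheapest among the chosen.
{Joliet, Brent}: #1→Brent 8·24=192, #2→Brent 3·15=45, #3→Joliet 7·5=35, #4→Joliet 5·21=105, #5→Joliet 7·21=147. Service cost 524.
{Orton, Brent}: service cost 618
{Brent, Ryde}: service cost 661
Among all 6 size-2 choices, {Joliet, Brent} is lowest.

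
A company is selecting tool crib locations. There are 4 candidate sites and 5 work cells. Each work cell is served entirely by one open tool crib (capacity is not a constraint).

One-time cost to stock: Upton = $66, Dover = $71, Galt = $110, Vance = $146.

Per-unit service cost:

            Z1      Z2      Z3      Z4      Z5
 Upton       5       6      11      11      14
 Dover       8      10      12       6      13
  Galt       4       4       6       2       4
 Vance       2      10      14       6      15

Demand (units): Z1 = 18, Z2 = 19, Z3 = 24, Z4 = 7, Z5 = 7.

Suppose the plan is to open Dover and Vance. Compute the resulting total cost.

Each work cell is assigned to its cheapest site among the open ones.
{Dover, Vance}: Z1→Vance 2·18=36, Z2→Dover 10·19=190, Z3→Dover 12·24=288, Z4→Dover 6·7=42, Z5→Dover 13·7=91. Service 647; fixed 217; total 864.

Total cost: 864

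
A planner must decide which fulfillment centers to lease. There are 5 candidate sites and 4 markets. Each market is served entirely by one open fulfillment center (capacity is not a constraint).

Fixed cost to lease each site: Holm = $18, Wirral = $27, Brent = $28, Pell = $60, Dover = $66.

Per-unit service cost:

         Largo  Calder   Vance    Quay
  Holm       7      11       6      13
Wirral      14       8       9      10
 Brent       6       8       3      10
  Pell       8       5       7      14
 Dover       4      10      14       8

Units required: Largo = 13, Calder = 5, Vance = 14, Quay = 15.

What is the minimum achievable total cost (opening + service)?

For any fixed open set, each market goes to its cheapest open site; total = fixed + service.
{Brent}: Largo→Brent 6·13=78, Calder→Brent 8·5=40, Vance→Brent 3·14=42, Quay→Brent 10·15=150. Service 310; fixed 28; total 338.
{Brent, Dover}: Largo→Dover 4·13=52, Calder→Brent 8·5=40, Vance→Brent 3·14=42, Quay→Dover 8·15=120. Service 254; fixed 94; total 348.
{Holm, Brent}: Largo→Brent 6·13=78, Calder→Brent 8·5=40, Vance→Brent 3·14=42, Quay→Brent 10·15=150. Service 310; fixed 46; total 356.
{Holm, Wirral, Brent, Pell, Dover}: Largo→Dover 4·13=52, Calder→Pell 5·5=25, Vance→Brent 3·14=42, Quay→Dover 8·15=120. Service 239; fixed 199; total 438.
No other subset beats 338.

Minimum total cost: 338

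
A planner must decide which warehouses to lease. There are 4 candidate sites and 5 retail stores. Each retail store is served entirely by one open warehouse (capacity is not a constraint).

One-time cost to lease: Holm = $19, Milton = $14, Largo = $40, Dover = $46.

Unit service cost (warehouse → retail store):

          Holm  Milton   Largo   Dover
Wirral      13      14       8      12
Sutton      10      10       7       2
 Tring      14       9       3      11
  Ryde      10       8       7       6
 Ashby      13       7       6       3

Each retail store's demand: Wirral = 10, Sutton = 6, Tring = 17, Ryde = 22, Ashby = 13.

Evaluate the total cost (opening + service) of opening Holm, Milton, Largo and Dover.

Total cost: 433

Each retail store is assigned to its cheapest site among the open ones.
{Holm, Milton, Largo, Dover}: Wirral→Largo 8·10=80, Sutton→Dover 2·6=12, Tring→Largo 3·17=51, Ryde→Dover 6·22=132, Ashby→Dover 3·13=39. Service 314; fixed 119; total 433.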